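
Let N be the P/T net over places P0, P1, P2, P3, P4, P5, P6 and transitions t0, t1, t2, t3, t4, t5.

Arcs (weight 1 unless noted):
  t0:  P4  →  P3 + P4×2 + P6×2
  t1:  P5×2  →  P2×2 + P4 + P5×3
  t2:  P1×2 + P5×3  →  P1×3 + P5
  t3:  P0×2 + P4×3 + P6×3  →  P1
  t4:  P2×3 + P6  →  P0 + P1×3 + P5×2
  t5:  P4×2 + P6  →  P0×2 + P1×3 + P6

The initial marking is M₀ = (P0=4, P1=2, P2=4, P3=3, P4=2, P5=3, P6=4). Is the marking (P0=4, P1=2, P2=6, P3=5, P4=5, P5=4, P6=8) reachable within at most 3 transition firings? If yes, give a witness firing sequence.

YES — reachable via ⟨t0, t0, t1⟩ (3 firings)

step 1: fire t0:  (P0=4, P1=2, P2=4, P3=3, P4=2, P5=3, P6=4) → (P0=4, P1=2, P2=4, P3=4, P4=3, P5=3, P6=6)
step 2: fire t0:  (P0=4, P1=2, P2=4, P3=4, P4=3, P5=3, P6=6) → (P0=4, P1=2, P2=4, P3=5, P4=4, P5=3, P6=8)
step 3: fire t1:  (P0=4, P1=2, P2=4, P3=5, P4=4, P5=3, P6=8) → (P0=4, P1=2, P2=6, P3=5, P4=5, P5=4, P6=8)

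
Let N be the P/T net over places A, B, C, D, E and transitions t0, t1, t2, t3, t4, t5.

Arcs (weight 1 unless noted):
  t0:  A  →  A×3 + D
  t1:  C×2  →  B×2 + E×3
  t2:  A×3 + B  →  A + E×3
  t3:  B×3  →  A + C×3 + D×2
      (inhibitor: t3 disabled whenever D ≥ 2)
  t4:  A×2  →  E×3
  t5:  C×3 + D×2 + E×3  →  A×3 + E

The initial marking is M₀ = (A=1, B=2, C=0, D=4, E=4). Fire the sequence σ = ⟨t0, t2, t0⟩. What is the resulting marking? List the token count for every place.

step 1: fire t0:  (A=1, B=2, C=0, D=4, E=4) → (A=3, B=2, C=0, D=5, E=4)
step 2: fire t2:  (A=3, B=2, C=0, D=5, E=4) → (A=1, B=1, C=0, D=5, E=7)
step 3: fire t0:  (A=1, B=1, C=0, D=5, E=7) → (A=3, B=1, C=0, D=6, E=7)

(A=3, B=1, C=0, D=6, E=7)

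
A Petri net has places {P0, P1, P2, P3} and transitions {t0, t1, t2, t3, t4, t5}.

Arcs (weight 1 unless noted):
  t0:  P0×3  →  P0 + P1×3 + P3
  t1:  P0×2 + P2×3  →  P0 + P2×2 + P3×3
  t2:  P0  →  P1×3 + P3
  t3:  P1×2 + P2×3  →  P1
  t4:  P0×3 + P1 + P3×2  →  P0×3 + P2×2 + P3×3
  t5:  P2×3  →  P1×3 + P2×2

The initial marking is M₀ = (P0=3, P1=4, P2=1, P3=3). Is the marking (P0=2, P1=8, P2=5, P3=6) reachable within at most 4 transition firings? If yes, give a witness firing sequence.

NO — not reachable within 4 firings

depth 0: 1 marking
depth 1: 4 markings reached so far
depth 2: 12 markings reached so far
depth 3: 26 markings reached so far
depth 4: 50 markings reached so far
target is not among the 50 markings reachable within 4 steps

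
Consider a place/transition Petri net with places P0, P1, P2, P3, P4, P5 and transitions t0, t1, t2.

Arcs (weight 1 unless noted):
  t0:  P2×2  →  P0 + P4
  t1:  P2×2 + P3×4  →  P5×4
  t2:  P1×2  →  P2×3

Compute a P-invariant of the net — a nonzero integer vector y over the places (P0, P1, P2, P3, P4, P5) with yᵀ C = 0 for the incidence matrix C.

y = (P0:4, P1:3, P2:2, P3:-1, P4:0, P5:0)

Incidence matrix C (rows=places, cols=transitions):
       t0   t1   t2
   P0   1    0    0
   P1   0    0   -2
   P2  -2   -2    3
   P3   0   -4    0
   P4   1    0    0
   P5   0    4    0

Candidate y = [4, 3, 2, -1, 0, 0]; check y·C column-wise:
  col t0: 4·1 + 3·0 + 2·-2 + -1·0 + 0·1 = 0
  col t1: 4·0 + 3·0 + 2·-2 + -1·-4 + 0·4 = 0
  col t2: 4·0 + 3·-2 + 2·3 + -1·0 = 0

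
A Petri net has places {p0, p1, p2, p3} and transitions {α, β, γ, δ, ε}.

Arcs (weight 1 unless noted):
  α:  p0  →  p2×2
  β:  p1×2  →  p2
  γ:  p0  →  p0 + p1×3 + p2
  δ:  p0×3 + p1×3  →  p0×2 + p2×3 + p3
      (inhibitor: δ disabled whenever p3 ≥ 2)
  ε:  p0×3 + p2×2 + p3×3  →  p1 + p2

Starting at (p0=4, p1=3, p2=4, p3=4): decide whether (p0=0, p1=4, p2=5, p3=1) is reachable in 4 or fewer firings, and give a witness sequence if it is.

step 1: fire α:  (p0=4, p1=3, p2=4, p3=4) → (p0=3, p1=3, p2=6, p3=4)
step 2: fire ε:  (p0=3, p1=3, p2=6, p3=4) → (p0=0, p1=4, p2=5, p3=1)

YES — reachable via ⟨α, ε⟩ (2 firings)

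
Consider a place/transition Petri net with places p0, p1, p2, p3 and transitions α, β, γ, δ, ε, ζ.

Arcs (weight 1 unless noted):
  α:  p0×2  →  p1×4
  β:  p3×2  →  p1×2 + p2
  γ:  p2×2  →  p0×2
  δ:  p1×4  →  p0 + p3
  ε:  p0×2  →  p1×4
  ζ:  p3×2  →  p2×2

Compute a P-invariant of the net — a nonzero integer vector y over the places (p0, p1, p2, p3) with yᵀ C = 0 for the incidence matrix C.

Incidence matrix C (rows=places, cols=transitions):
        α    β    γ    δ    ε    ζ
   p0  -2    0    2    1   -2    0
   p1   4    2    0   -4    4    0
   p2   0    1   -2    0    0    2
   p3   0   -2    0    1    0   -2

Candidate y = [2, 1, 2, 2]; check y·C column-wise:
  col α: 2·-2 + 1·4 + 2·0 + 2·0 = 0
  col β: 2·0 + 1·2 + 2·1 + 2·-2 = 0
  col γ: 2·2 + 1·0 + 2·-2 + 2·0 = 0
  col δ: 2·1 + 1·-4 + 2·0 + 2·1 = 0
  col ε: 2·-2 + 1·4 + 2·0 + 2·0 = 0
  col ζ: 2·0 + 1·0 + 2·2 + 2·-2 = 0

y = (p0:2, p1:1, p2:2, p3:2)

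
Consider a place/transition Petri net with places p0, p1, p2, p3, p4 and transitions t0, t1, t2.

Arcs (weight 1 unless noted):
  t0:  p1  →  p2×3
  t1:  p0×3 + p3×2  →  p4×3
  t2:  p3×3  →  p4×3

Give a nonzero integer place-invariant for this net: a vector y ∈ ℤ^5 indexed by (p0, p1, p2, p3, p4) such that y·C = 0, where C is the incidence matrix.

y = (p0:0, p1:3, p2:1, p3:0, p4:0)

Incidence matrix C (rows=places, cols=transitions):
       t0   t1   t2
   p0   0   -3    0
   p1  -1    0    0
   p2   3    0    0
   p3   0   -2   -3
   p4   0    3    3

Candidate y = [0, 3, 1, 0, 0]; check y·C column-wise:
  col t0: 3·-1 + 1·3 = 0
  col t1: 0·-3 + 3·0 + 1·0 + 0·-2 + 0·3 = 0
  col t2: 3·0 + 1·0 + 0·-3 + 0·3 = 0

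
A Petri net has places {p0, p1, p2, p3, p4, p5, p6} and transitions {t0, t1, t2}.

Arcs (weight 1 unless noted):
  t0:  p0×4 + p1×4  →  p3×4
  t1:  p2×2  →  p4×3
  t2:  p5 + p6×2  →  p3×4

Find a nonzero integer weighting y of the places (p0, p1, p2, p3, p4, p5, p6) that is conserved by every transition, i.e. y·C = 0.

Incidence matrix C (rows=places, cols=transitions):
       t0   t1   t2
   p0  -4    0    0
   p1  -4    0    0
   p2   0   -2    0
   p3   4    0    4
   p4   0    3    0
   p5   0    0   -1
   p6   0    0   -2

Candidate y = [1, -1, 0, 0, 0, 0, 0]; check y·C column-wise:
  col t0: 1·-4 + -1·-4 + 0·4 = 0
  col t1: 1·0 + -1·0 + 0·-2 + 0·3 = 0
  col t2: 1·0 + -1·0 + 0·4 + 0·-1 + 0·-2 = 0

y = (p0:1, p1:-1, p2:0, p3:0, p4:0, p5:0, p6:0)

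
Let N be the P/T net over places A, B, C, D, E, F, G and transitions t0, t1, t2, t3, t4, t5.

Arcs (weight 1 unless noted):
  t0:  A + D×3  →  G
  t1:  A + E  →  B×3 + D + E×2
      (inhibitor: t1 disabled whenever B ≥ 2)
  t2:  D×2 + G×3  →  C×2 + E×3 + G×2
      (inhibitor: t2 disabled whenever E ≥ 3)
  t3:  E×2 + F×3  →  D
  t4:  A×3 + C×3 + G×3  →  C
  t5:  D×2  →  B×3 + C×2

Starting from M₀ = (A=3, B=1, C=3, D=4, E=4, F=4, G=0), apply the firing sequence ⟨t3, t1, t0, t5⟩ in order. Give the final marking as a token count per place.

(A=1, B=7, C=5, D=1, E=3, F=1, G=1)

step 1: fire t3:  (A=3, B=1, C=3, D=4, E=4, F=4, G=0) → (A=3, B=1, C=3, D=5, E=2, F=1, G=0)
step 2: fire t1:  (A=3, B=1, C=3, D=5, E=2, F=1, G=0) → (A=2, B=4, C=3, D=6, E=3, F=1, G=0)
step 3: fire t0:  (A=2, B=4, C=3, D=6, E=3, F=1, G=0) → (A=1, B=4, C=3, D=3, E=3, F=1, G=1)
step 4: fire t5:  (A=1, B=4, C=3, D=3, E=3, F=1, G=1) → (A=1, B=7, C=5, D=1, E=3, F=1, G=1)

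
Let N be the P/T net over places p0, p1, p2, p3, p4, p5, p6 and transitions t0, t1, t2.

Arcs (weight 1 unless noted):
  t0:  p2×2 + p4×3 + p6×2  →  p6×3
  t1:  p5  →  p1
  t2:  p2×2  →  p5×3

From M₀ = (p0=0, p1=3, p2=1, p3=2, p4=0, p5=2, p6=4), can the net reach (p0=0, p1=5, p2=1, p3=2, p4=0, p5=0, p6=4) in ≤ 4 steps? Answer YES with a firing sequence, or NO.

step 1: fire t1:  (p0=0, p1=3, p2=1, p3=2, p4=0, p5=2, p6=4) → (p0=0, p1=4, p2=1, p3=2, p4=0, p5=1, p6=4)
step 2: fire t1:  (p0=0, p1=4, p2=1, p3=2, p4=0, p5=1, p6=4) → (p0=0, p1=5, p2=1, p3=2, p4=0, p5=0, p6=4)

YES — reachable via ⟨t1, t1⟩ (2 firings)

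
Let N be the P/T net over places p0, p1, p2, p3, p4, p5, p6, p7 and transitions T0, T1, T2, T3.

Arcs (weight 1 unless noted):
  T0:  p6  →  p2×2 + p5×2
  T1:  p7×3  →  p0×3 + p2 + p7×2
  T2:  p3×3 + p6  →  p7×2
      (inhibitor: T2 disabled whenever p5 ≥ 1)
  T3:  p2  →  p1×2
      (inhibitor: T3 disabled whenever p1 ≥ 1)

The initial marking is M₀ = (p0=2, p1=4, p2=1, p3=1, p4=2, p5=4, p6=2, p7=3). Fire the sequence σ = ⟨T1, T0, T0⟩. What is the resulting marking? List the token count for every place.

step 1: fire T1:  (p0=2, p1=4, p2=1, p3=1, p4=2, p5=4, p6=2, p7=3) → (p0=5, p1=4, p2=2, p3=1, p4=2, p5=4, p6=2, p7=2)
step 2: fire T0:  (p0=5, p1=4, p2=2, p3=1, p4=2, p5=4, p6=2, p7=2) → (p0=5, p1=4, p2=4, p3=1, p4=2, p5=6, p6=1, p7=2)
step 3: fire T0:  (p0=5, p1=4, p2=4, p3=1, p4=2, p5=6, p6=1, p7=2) → (p0=5, p1=4, p2=6, p3=1, p4=2, p5=8, p6=0, p7=2)

(p0=5, p1=4, p2=6, p3=1, p4=2, p5=8, p6=0, p7=2)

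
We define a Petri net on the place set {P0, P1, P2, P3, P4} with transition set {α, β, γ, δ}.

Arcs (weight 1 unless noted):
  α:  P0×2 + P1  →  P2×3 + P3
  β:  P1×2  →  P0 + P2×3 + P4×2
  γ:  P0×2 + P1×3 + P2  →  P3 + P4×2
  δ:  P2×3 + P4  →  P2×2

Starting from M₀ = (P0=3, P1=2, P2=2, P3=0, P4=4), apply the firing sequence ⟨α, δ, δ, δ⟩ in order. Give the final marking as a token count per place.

(P0=1, P1=1, P2=2, P3=1, P4=1)

step 1: fire α:  (P0=3, P1=2, P2=2, P3=0, P4=4) → (P0=1, P1=1, P2=5, P3=1, P4=4)
step 2: fire δ:  (P0=1, P1=1, P2=5, P3=1, P4=4) → (P0=1, P1=1, P2=4, P3=1, P4=3)
step 3: fire δ:  (P0=1, P1=1, P2=4, P3=1, P4=3) → (P0=1, P1=1, P2=3, P3=1, P4=2)
step 4: fire δ:  (P0=1, P1=1, P2=3, P3=1, P4=2) → (P0=1, P1=1, P2=2, P3=1, P4=1)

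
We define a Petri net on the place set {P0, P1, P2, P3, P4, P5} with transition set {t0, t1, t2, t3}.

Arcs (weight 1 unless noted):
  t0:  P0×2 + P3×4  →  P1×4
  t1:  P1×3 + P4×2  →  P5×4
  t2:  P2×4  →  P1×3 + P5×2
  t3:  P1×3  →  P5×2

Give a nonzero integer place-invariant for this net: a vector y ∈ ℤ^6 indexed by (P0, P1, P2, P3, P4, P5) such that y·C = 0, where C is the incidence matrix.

Incidence matrix C (rows=places, cols=transitions):
       t0   t1   t2   t3
   P0  -2    0    0    0
   P1   4   -3    3   -3
   P2   0    0   -4    0
   P3  -4    0    0    0
   P4   0   -2    0    0
   P5   0    4    2    2

Candidate y = [2, 0, 0, -1, 0, 0]; check y·C column-wise:
  col t0: 2·-2 + 0·4 + -1·-4 = 0
  col t1: 2·0 + 0·-3 + -1·0 + 0·-2 + 0·4 = 0
  col t2: 2·0 + 0·3 + 0·-4 + -1·0 + 0·2 = 0
  col t3: 2·0 + 0·-3 + -1·0 + 0·2 = 0

y = (P0:2, P1:0, P2:0, P3:-1, P4:0, P5:0)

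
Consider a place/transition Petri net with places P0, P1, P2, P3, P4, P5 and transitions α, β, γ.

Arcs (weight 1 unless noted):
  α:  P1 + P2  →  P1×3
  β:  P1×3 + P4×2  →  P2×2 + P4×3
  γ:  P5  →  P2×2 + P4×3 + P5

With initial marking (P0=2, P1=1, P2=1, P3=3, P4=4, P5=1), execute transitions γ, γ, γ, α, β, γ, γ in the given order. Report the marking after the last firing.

(P0=2, P1=0, P2=12, P3=3, P4=20, P5=1)

step 1: fire γ:  (P0=2, P1=1, P2=1, P3=3, P4=4, P5=1) → (P0=2, P1=1, P2=3, P3=3, P4=7, P5=1)
step 2: fire γ:  (P0=2, P1=1, P2=3, P3=3, P4=7, P5=1) → (P0=2, P1=1, P2=5, P3=3, P4=10, P5=1)
step 3: fire γ:  (P0=2, P1=1, P2=5, P3=3, P4=10, P5=1) → (P0=2, P1=1, P2=7, P3=3, P4=13, P5=1)
step 4: fire α:  (P0=2, P1=1, P2=7, P3=3, P4=13, P5=1) → (P0=2, P1=3, P2=6, P3=3, P4=13, P5=1)
step 5: fire β:  (P0=2, P1=3, P2=6, P3=3, P4=13, P5=1) → (P0=2, P1=0, P2=8, P3=3, P4=14, P5=1)
step 6: fire γ:  (P0=2, P1=0, P2=8, P3=3, P4=14, P5=1) → (P0=2, P1=0, P2=10, P3=3, P4=17, P5=1)
step 7: fire γ:  (P0=2, P1=0, P2=10, P3=3, P4=17, P5=1) → (P0=2, P1=0, P2=12, P3=3, P4=20, P5=1)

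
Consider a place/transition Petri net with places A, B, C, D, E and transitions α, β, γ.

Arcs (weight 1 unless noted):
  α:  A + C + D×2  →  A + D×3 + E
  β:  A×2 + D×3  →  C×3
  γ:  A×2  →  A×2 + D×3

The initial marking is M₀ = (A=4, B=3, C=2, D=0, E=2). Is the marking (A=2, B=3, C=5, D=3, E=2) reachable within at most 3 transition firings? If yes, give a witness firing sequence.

YES — reachable via ⟨γ, β, γ⟩ (3 firings)

step 1: fire γ:  (A=4, B=3, C=2, D=0, E=2) → (A=4, B=3, C=2, D=3, E=2)
step 2: fire β:  (A=4, B=3, C=2, D=3, E=2) → (A=2, B=3, C=5, D=0, E=2)
step 3: fire γ:  (A=2, B=3, C=5, D=0, E=2) → (A=2, B=3, C=5, D=3, E=2)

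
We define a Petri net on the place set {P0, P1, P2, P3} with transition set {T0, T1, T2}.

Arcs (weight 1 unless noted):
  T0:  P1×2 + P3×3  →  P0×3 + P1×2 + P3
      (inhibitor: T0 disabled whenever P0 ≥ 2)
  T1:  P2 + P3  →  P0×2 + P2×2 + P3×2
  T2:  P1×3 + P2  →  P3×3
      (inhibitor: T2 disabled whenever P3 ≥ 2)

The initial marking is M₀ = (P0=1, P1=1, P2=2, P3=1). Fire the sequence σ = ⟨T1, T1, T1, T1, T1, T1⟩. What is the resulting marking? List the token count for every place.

(P0=13, P1=1, P2=8, P3=7)

step 1: fire T1:  (P0=1, P1=1, P2=2, P3=1) → (P0=3, P1=1, P2=3, P3=2)
step 2: fire T1:  (P0=3, P1=1, P2=3, P3=2) → (P0=5, P1=1, P2=4, P3=3)
step 3: fire T1:  (P0=5, P1=1, P2=4, P3=3) → (P0=7, P1=1, P2=5, P3=4)
step 4: fire T1:  (P0=7, P1=1, P2=5, P3=4) → (P0=9, P1=1, P2=6, P3=5)
step 5: fire T1:  (P0=9, P1=1, P2=6, P3=5) → (P0=11, P1=1, P2=7, P3=6)
step 6: fire T1:  (P0=11, P1=1, P2=7, P3=6) → (P0=13, P1=1, P2=8, P3=7)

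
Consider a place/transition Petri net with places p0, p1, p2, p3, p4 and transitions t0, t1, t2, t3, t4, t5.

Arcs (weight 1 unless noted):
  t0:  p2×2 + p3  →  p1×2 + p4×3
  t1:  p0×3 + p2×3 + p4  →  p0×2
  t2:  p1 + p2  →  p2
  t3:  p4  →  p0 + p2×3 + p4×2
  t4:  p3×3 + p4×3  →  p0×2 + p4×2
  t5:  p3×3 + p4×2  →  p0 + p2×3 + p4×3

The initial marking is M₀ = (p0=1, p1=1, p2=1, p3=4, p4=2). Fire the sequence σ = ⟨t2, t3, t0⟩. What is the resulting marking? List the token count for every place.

step 1: fire t2:  (p0=1, p1=1, p2=1, p3=4, p4=2) → (p0=1, p1=0, p2=1, p3=4, p4=2)
step 2: fire t3:  (p0=1, p1=0, p2=1, p3=4, p4=2) → (p0=2, p1=0, p2=4, p3=4, p4=3)
step 3: fire t0:  (p0=2, p1=0, p2=4, p3=4, p4=3) → (p0=2, p1=2, p2=2, p3=3, p4=6)

(p0=2, p1=2, p2=2, p3=3, p4=6)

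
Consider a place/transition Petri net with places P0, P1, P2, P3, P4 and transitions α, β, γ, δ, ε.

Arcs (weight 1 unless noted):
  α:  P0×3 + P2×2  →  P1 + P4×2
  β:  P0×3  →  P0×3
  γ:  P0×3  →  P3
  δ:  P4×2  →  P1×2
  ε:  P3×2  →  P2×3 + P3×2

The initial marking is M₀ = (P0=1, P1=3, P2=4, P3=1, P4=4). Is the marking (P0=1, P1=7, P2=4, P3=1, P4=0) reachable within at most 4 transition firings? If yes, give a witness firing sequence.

YES — reachable via ⟨δ, δ⟩ (2 firings)

step 1: fire δ:  (P0=1, P1=3, P2=4, P3=1, P4=4) → (P0=1, P1=5, P2=4, P3=1, P4=2)
step 2: fire δ:  (P0=1, P1=5, P2=4, P3=1, P4=2) → (P0=1, P1=7, P2=4, P3=1, P4=0)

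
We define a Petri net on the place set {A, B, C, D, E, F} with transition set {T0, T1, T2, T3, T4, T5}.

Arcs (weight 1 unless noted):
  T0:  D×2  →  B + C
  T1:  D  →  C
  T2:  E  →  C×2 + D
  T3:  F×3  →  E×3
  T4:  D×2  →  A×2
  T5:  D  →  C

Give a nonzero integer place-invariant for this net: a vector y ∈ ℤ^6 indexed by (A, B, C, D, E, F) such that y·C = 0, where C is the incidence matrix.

y = (A:1, B:1, C:1, D:1, E:3, F:3)

Incidence matrix C (rows=places, cols=transitions):
       T0   T1   T2   T3   T4   T5
    A   0    0    0    0    2    0
    B   1    0    0    0    0    0
    C   1    1    2    0    0    1
    D  -2   -1    1    0   -2   -1
    E   0    0   -1    3    0    0
    F   0    0    0   -3    0    0

Candidate y = [1, 1, 1, 1, 3, 3]; check y·C column-wise:
  col T0: 1·0 + 1·1 + 1·1 + 1·-2 + 3·0 + 3·0 = 0
  col T1: 1·0 + 1·0 + 1·1 + 1·-1 + 3·0 + 3·0 = 0
  col T2: 1·0 + 1·0 + 1·2 + 1·1 + 3·-1 + 3·0 = 0
  col T3: 1·0 + 1·0 + 1·0 + 1·0 + 3·3 + 3·-3 = 0
  col T4: 1·2 + 1·0 + 1·0 + 1·-2 + 3·0 + 3·0 = 0
  col T5: 1·0 + 1·0 + 1·1 + 1·-1 + 3·0 + 3·0 = 0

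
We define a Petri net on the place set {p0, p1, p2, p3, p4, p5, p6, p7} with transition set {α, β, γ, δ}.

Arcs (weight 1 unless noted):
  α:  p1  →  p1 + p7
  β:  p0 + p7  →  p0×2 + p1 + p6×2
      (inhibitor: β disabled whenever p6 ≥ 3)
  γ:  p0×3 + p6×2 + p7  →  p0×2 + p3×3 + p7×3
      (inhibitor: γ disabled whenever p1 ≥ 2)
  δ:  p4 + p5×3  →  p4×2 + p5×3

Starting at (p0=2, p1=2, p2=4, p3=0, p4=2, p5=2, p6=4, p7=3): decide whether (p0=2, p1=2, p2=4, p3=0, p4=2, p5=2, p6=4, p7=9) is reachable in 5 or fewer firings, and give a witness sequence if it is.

NO — not reachable within 5 firings

depth 0: 1 marking
depth 1: 2 markings reached so far
depth 2: 3 markings reached so far
depth 3: 4 markings reached so far
depth 4: 5 markings reached so far
depth 5: 6 markings reached so far
target is not among the 6 markings reachable within 5 steps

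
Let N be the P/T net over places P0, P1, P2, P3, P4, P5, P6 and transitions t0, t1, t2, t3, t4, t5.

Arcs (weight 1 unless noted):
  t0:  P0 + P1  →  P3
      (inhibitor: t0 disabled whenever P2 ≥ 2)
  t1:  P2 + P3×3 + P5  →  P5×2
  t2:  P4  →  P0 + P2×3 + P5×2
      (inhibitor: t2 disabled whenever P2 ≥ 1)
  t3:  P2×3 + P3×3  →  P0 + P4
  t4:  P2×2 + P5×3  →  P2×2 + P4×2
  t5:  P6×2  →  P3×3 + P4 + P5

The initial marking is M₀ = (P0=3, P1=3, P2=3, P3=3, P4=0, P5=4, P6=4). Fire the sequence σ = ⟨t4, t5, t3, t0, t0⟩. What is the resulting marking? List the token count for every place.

step 1: fire t4:  (P0=3, P1=3, P2=3, P3=3, P4=0, P5=4, P6=4) → (P0=3, P1=3, P2=3, P3=3, P4=2, P5=1, P6=4)
step 2: fire t5:  (P0=3, P1=3, P2=3, P3=3, P4=2, P5=1, P6=4) → (P0=3, P1=3, P2=3, P3=6, P4=3, P5=2, P6=2)
step 3: fire t3:  (P0=3, P1=3, P2=3, P3=6, P4=3, P5=2, P6=2) → (P0=4, P1=3, P2=0, P3=3, P4=4, P5=2, P6=2)
step 4: fire t0:  (P0=4, P1=3, P2=0, P3=3, P4=4, P5=2, P6=2) → (P0=3, P1=2, P2=0, P3=4, P4=4, P5=2, P6=2)
step 5: fire t0:  (P0=3, P1=2, P2=0, P3=4, P4=4, P5=2, P6=2) → (P0=2, P1=1, P2=0, P3=5, P4=4, P5=2, P6=2)

(P0=2, P1=1, P2=0, P3=5, P4=4, P5=2, P6=2)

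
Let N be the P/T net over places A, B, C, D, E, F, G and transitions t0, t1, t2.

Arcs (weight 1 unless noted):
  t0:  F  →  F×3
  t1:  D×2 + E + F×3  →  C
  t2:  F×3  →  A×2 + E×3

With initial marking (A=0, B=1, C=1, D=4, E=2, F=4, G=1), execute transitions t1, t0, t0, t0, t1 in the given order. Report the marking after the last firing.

(A=0, B=1, C=3, D=0, E=0, F=4, G=1)

step 1: fire t1:  (A=0, B=1, C=1, D=4, E=2, F=4, G=1) → (A=0, B=1, C=2, D=2, E=1, F=1, G=1)
step 2: fire t0:  (A=0, B=1, C=2, D=2, E=1, F=1, G=1) → (A=0, B=1, C=2, D=2, E=1, F=3, G=1)
step 3: fire t0:  (A=0, B=1, C=2, D=2, E=1, F=3, G=1) → (A=0, B=1, C=2, D=2, E=1, F=5, G=1)
step 4: fire t0:  (A=0, B=1, C=2, D=2, E=1, F=5, G=1) → (A=0, B=1, C=2, D=2, E=1, F=7, G=1)
step 5: fire t1:  (A=0, B=1, C=2, D=2, E=1, F=7, G=1) → (A=0, B=1, C=3, D=0, E=0, F=4, G=1)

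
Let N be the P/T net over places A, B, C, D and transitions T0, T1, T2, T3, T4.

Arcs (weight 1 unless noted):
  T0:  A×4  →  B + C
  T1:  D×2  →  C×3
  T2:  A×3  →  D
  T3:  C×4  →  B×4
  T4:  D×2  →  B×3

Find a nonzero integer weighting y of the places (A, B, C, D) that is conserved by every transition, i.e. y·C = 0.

Incidence matrix C (rows=places, cols=transitions):
       T0   T1   T2   T3   T4
    A  -4    0   -3    0    0
    B   1    0    0    4    3
    C   1    3    0   -4    0
    D   0   -2    1    0   -2

Candidate y = [1, 2, 2, 3]; check y·C column-wise:
  col T0: 1·-4 + 2·1 + 2·1 + 3·0 = 0
  col T1: 1·0 + 2·0 + 2·3 + 3·-2 = 0
  col T2: 1·-3 + 2·0 + 2·0 + 3·1 = 0
  col T3: 1·0 + 2·4 + 2·-4 + 3·0 = 0
  col T4: 1·0 + 2·3 + 2·0 + 3·-2 = 0

y = (A:1, B:2, C:2, D:3)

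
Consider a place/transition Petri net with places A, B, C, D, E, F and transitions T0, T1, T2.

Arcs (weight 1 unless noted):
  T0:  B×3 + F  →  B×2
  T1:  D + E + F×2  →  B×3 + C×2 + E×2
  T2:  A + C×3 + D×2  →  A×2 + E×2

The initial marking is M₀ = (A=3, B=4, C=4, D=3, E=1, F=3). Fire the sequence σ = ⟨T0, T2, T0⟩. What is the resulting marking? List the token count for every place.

(A=4, B=2, C=1, D=1, E=3, F=1)

step 1: fire T0:  (A=3, B=4, C=4, D=3, E=1, F=3) → (A=3, B=3, C=4, D=3, E=1, F=2)
step 2: fire T2:  (A=3, B=3, C=4, D=3, E=1, F=2) → (A=4, B=3, C=1, D=1, E=3, F=2)
step 3: fire T0:  (A=4, B=3, C=1, D=1, E=3, F=2) → (A=4, B=2, C=1, D=1, E=3, F=1)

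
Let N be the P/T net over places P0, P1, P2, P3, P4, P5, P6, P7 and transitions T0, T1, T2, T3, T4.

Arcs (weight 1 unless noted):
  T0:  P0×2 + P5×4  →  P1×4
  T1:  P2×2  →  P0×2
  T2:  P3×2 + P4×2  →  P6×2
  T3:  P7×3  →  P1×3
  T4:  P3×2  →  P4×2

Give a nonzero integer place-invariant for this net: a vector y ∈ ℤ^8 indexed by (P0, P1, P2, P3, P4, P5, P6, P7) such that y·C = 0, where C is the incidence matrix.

y = (P0:2, P1:0, P2:2, P3:0, P4:0, P5:-1, P6:0, P7:0)

Incidence matrix C (rows=places, cols=transitions):
       T0   T1   T2   T3   T4
   P0  -2    2    0    0    0
   P1   4    0    0    3    0
   P2   0   -2    0    0    0
   P3   0    0   -2    0   -2
   P4   0    0   -2    0    2
   P5  -4    0    0    0    0
   P6   0    0    2    0    0
   P7   0    0    0   -3    0

Candidate y = [2, 0, 2, 0, 0, -1, 0, 0]; check y·C column-wise:
  col T0: 2·-2 + 0·4 + 2·0 + -1·-4 = 0
  col T1: 2·2 + 2·-2 + -1·0 = 0
  col T2: 2·0 + 2·0 + 0·-2 + 0·-2 + -1·0 + 0·2 = 0
  col T3: 2·0 + 0·3 + 2·0 + -1·0 + 0·-3 = 0
  col T4: 2·0 + 2·0 + 0·-2 + 0·2 + -1·0 = 0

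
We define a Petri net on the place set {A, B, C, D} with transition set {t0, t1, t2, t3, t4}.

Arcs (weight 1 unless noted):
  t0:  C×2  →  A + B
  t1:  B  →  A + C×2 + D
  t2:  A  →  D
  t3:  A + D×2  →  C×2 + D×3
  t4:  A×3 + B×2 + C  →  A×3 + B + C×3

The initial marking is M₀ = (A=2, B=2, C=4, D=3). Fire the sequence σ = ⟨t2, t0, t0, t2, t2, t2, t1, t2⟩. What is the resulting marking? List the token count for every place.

step 1: fire t2:  (A=2, B=2, C=4, D=3) → (A=1, B=2, C=4, D=4)
step 2: fire t0:  (A=1, B=2, C=4, D=4) → (A=2, B=3, C=2, D=4)
step 3: fire t0:  (A=2, B=3, C=2, D=4) → (A=3, B=4, C=0, D=4)
step 4: fire t2:  (A=3, B=4, C=0, D=4) → (A=2, B=4, C=0, D=5)
step 5: fire t2:  (A=2, B=4, C=0, D=5) → (A=1, B=4, C=0, D=6)
step 6: fire t2:  (A=1, B=4, C=0, D=6) → (A=0, B=4, C=0, D=7)
step 7: fire t1:  (A=0, B=4, C=0, D=7) → (A=1, B=3, C=2, D=8)
step 8: fire t2:  (A=1, B=3, C=2, D=8) → (A=0, B=3, C=2, D=9)

(A=0, B=3, C=2, D=9)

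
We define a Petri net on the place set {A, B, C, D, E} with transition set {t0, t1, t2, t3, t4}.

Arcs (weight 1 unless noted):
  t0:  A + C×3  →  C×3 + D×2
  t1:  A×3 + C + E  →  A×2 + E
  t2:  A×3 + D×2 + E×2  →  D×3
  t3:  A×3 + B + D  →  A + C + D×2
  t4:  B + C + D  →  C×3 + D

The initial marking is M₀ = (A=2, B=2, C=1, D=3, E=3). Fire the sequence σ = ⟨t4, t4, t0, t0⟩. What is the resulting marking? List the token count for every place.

step 1: fire t4:  (A=2, B=2, C=1, D=3, E=3) → (A=2, B=1, C=3, D=3, E=3)
step 2: fire t4:  (A=2, B=1, C=3, D=3, E=3) → (A=2, B=0, C=5, D=3, E=3)
step 3: fire t0:  (A=2, B=0, C=5, D=3, E=3) → (A=1, B=0, C=5, D=5, E=3)
step 4: fire t0:  (A=1, B=0, C=5, D=5, E=3) → (A=0, B=0, C=5, D=7, E=3)

(A=0, B=0, C=5, D=7, E=3)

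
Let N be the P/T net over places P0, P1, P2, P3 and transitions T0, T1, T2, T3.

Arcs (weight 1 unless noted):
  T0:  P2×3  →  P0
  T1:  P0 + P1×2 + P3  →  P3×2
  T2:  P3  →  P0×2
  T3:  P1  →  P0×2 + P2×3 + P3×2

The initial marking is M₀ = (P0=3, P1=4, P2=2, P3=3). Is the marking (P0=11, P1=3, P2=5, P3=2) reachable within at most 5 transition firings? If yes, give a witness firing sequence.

YES — reachable via ⟨T2, T2, T2, T3⟩ (4 firings)

step 1: fire T2:  (P0=3, P1=4, P2=2, P3=3) → (P0=5, P1=4, P2=2, P3=2)
step 2: fire T2:  (P0=5, P1=4, P2=2, P3=2) → (P0=7, P1=4, P2=2, P3=1)
step 3: fire T2:  (P0=7, P1=4, P2=2, P3=1) → (P0=9, P1=4, P2=2, P3=0)
step 4: fire T3:  (P0=9, P1=4, P2=2, P3=0) → (P0=11, P1=3, P2=5, P3=2)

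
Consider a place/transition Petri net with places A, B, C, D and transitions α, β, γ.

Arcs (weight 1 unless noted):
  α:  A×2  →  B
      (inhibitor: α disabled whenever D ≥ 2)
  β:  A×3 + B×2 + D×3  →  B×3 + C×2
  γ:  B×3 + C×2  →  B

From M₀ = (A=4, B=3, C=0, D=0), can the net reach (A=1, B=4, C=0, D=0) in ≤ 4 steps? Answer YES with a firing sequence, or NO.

NO — not reachable within 4 firings

depth 0: 1 marking
depth 1: 2 markings reached so far
depth 2: 3 markings reached so far
depth 3: 3 markings reached so far
(frontier empty at depth 3; search complete)
target is not among the 3 markings reachable within 4 steps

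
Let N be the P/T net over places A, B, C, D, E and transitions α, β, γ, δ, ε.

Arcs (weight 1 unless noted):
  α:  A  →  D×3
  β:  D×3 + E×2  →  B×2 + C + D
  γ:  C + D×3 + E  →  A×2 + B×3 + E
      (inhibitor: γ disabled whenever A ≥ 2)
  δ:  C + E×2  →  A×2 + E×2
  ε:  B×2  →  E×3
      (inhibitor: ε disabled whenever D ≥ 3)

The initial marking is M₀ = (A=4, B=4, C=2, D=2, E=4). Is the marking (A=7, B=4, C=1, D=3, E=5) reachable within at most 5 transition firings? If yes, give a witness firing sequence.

YES — reachable via ⟨δ, δ, ε, α, β⟩ (5 firings)

step 1: fire δ:  (A=4, B=4, C=2, D=2, E=4) → (A=6, B=4, C=1, D=2, E=4)
step 2: fire δ:  (A=6, B=4, C=1, D=2, E=4) → (A=8, B=4, C=0, D=2, E=4)
step 3: fire ε:  (A=8, B=4, C=0, D=2, E=4) → (A=8, B=2, C=0, D=2, E=7)
step 4: fire α:  (A=8, B=2, C=0, D=2, E=7) → (A=7, B=2, C=0, D=5, E=7)
step 5: fire β:  (A=7, B=2, C=0, D=5, E=7) → (A=7, B=4, C=1, D=3, E=5)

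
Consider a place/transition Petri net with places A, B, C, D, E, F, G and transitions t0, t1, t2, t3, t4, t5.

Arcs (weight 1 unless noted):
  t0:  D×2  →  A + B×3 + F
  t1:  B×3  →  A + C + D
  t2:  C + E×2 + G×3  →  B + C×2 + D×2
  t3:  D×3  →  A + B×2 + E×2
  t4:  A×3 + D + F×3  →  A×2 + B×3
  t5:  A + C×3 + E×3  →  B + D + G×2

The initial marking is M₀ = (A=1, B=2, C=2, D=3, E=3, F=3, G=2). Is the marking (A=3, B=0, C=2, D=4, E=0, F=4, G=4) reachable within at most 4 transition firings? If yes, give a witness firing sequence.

depth 0: 1 marking
depth 1: 3 markings reached so far
depth 2: 5 markings reached so far
depth 3: 10 markings reached so far
depth 4: 18 markings reached so far
target is not among the 18 markings reachable within 4 steps

NO — not reachable within 4 firings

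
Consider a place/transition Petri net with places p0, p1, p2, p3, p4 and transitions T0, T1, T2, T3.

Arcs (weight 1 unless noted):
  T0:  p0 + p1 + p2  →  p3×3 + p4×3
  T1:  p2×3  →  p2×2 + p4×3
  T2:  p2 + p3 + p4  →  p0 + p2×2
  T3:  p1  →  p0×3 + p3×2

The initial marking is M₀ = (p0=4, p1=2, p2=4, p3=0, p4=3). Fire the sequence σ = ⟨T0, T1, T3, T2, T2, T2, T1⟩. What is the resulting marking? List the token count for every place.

step 1: fire T0:  (p0=4, p1=2, p2=4, p3=0, p4=3) → (p0=3, p1=1, p2=3, p3=3, p4=6)
step 2: fire T1:  (p0=3, p1=1, p2=3, p3=3, p4=6) → (p0=3, p1=1, p2=2, p3=3, p4=9)
step 3: fire T3:  (p0=3, p1=1, p2=2, p3=3, p4=9) → (p0=6, p1=0, p2=2, p3=5, p4=9)
step 4: fire T2:  (p0=6, p1=0, p2=2, p3=5, p4=9) → (p0=7, p1=0, p2=3, p3=4, p4=8)
step 5: fire T2:  (p0=7, p1=0, p2=3, p3=4, p4=8) → (p0=8, p1=0, p2=4, p3=3, p4=7)
step 6: fire T2:  (p0=8, p1=0, p2=4, p3=3, p4=7) → (p0=9, p1=0, p2=5, p3=2, p4=6)
step 7: fire T1:  (p0=9, p1=0, p2=5, p3=2, p4=6) → (p0=9, p1=0, p2=4, p3=2, p4=9)

(p0=9, p1=0, p2=4, p3=2, p4=9)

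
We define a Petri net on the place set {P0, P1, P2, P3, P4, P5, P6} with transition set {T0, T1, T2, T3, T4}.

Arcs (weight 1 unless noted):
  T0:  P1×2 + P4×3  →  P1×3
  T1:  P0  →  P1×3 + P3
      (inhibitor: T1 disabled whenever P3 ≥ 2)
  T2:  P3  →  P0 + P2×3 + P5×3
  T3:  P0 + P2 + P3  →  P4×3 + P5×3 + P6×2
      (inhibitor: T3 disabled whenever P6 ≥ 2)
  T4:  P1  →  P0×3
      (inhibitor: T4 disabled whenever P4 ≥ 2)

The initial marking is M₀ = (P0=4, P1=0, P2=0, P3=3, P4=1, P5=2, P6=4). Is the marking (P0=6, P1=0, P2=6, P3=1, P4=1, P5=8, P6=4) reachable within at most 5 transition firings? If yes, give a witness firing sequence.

step 1: fire T2:  (P0=4, P1=0, P2=0, P3=3, P4=1, P5=2, P6=4) → (P0=5, P1=0, P2=3, P3=2, P4=1, P5=5, P6=4)
step 2: fire T2:  (P0=5, P1=0, P2=3, P3=2, P4=1, P5=5, P6=4) → (P0=6, P1=0, P2=6, P3=1, P4=1, P5=8, P6=4)

YES — reachable via ⟨T2, T2⟩ (2 firings)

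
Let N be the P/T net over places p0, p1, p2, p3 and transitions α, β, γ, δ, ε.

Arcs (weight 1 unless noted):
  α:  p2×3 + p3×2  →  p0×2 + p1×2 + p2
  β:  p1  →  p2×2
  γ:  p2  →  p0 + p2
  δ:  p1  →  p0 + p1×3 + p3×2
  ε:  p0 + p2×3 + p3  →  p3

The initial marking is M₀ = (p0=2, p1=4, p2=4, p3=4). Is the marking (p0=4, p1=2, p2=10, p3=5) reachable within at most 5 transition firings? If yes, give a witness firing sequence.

NO — not reachable within 5 firings

depth 0: 1 marking
depth 1: 6 markings reached so far
depth 2: 18 markings reached so far
depth 3: 43 markings reached so far
depth 4: 87 markings reached so far
depth 5: 157 markings reached so far
target is not among the 157 markings reachable within 5 steps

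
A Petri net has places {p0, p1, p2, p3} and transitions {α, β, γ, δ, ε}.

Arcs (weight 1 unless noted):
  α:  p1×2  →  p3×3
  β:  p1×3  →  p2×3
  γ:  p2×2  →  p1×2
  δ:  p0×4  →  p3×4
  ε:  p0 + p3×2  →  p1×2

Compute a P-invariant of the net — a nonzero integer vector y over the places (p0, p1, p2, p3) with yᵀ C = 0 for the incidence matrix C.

y = (p0:2, p1:3, p2:3, p3:2)

Incidence matrix C (rows=places, cols=transitions):
        α    β    γ    δ    ε
   p0   0    0    0   -4   -1
   p1  -2   -3    2    0    2
   p2   0    3   -2    0    0
   p3   3    0    0    4   -2

Candidate y = [2, 3, 3, 2]; check y·C column-wise:
  col α: 2·0 + 3·-2 + 3·0 + 2·3 = 0
  col β: 2·0 + 3·-3 + 3·3 + 2·0 = 0
  col γ: 2·0 + 3·2 + 3·-2 + 2·0 = 0
  col δ: 2·-4 + 3·0 + 3·0 + 2·4 = 0
  col ε: 2·-1 + 3·2 + 3·0 + 2·-2 = 0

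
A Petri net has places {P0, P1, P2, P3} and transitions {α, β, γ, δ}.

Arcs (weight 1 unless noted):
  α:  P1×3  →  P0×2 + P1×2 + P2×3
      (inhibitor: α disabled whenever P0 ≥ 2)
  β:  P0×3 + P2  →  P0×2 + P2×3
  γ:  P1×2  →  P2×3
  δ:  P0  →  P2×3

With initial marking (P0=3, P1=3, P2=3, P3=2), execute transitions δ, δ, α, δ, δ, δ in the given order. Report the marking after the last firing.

(P0=0, P1=2, P2=21, P3=2)

step 1: fire δ:  (P0=3, P1=3, P2=3, P3=2) → (P0=2, P1=3, P2=6, P3=2)
step 2: fire δ:  (P0=2, P1=3, P2=6, P3=2) → (P0=1, P1=3, P2=9, P3=2)
step 3: fire α:  (P0=1, P1=3, P2=9, P3=2) → (P0=3, P1=2, P2=12, P3=2)
step 4: fire δ:  (P0=3, P1=2, P2=12, P3=2) → (P0=2, P1=2, P2=15, P3=2)
step 5: fire δ:  (P0=2, P1=2, P2=15, P3=2) → (P0=1, P1=2, P2=18, P3=2)
step 6: fire δ:  (P0=1, P1=2, P2=18, P3=2) → (P0=0, P1=2, P2=21, P3=2)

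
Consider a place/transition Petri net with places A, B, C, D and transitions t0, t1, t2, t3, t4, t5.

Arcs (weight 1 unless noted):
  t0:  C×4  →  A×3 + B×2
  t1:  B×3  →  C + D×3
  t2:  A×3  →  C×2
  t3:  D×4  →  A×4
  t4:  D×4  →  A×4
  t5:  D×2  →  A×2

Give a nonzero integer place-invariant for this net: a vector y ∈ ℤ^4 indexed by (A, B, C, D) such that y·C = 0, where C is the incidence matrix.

y = (A:2, B:3, C:3, D:2)

Incidence matrix C (rows=places, cols=transitions):
       t0   t1   t2   t3   t4   t5
    A   3    0   -3    4    4    2
    B   2   -3    0    0    0    0
    C  -4    1    2    0    0    0
    D   0    3    0   -4   -4   -2

Candidate y = [2, 3, 3, 2]; check y·C column-wise:
  col t0: 2·3 + 3·2 + 3·-4 + 2·0 = 0
  col t1: 2·0 + 3·-3 + 3·1 + 2·3 = 0
  col t2: 2·-3 + 3·0 + 3·2 + 2·0 = 0
  col t3: 2·4 + 3·0 + 3·0 + 2·-4 = 0
  col t4: 2·4 + 3·0 + 3·0 + 2·-4 = 0
  col t5: 2·2 + 3·0 + 3·0 + 2·-2 = 0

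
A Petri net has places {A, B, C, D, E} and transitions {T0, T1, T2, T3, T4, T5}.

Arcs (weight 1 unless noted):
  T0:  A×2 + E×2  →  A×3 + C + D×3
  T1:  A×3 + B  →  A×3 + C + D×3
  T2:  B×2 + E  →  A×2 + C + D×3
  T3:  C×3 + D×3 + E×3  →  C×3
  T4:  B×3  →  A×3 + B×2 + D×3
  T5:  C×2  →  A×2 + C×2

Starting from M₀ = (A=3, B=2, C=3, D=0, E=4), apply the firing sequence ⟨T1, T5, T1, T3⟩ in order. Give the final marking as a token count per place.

(A=5, B=0, C=5, D=3, E=1)

step 1: fire T1:  (A=3, B=2, C=3, D=0, E=4) → (A=3, B=1, C=4, D=3, E=4)
step 2: fire T5:  (A=3, B=1, C=4, D=3, E=4) → (A=5, B=1, C=4, D=3, E=4)
step 3: fire T1:  (A=5, B=1, C=4, D=3, E=4) → (A=5, B=0, C=5, D=6, E=4)
step 4: fire T3:  (A=5, B=0, C=5, D=6, E=4) → (A=5, B=0, C=5, D=3, E=1)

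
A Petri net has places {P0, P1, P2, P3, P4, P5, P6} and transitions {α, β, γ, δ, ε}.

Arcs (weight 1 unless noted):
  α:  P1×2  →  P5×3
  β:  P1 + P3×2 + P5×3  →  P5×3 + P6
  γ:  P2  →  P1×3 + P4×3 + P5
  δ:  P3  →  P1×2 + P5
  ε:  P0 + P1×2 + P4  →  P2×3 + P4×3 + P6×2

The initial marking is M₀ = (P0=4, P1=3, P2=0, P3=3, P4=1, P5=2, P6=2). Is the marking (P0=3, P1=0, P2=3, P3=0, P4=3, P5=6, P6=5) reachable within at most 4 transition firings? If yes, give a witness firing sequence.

step 1: fire α:  (P0=4, P1=3, P2=0, P3=3, P4=1, P5=2, P6=2) → (P0=4, P1=1, P2=0, P3=3, P4=1, P5=5, P6=2)
step 2: fire β:  (P0=4, P1=1, P2=0, P3=3, P4=1, P5=5, P6=2) → (P0=4, P1=0, P2=0, P3=1, P4=1, P5=5, P6=3)
step 3: fire δ:  (P0=4, P1=0, P2=0, P3=1, P4=1, P5=5, P6=3) → (P0=4, P1=2, P2=0, P3=0, P4=1, P5=6, P6=3)
step 4: fire ε:  (P0=4, P1=2, P2=0, P3=0, P4=1, P5=6, P6=3) → (P0=3, P1=0, P2=3, P3=0, P4=3, P5=6, P6=5)

YES — reachable via ⟨α, β, δ, ε⟩ (4 firings)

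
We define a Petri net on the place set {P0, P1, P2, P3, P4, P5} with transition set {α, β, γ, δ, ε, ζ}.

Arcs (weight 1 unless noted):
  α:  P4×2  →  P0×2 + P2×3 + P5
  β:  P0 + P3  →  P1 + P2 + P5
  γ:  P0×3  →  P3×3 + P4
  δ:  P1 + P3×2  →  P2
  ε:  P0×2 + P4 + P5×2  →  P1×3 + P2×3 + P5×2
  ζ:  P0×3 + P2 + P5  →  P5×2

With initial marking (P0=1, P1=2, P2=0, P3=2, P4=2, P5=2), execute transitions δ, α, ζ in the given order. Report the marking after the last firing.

(P0=0, P1=1, P2=3, P3=0, P4=0, P5=4)

step 1: fire δ:  (P0=1, P1=2, P2=0, P3=2, P4=2, P5=2) → (P0=1, P1=1, P2=1, P3=0, P4=2, P5=2)
step 2: fire α:  (P0=1, P1=1, P2=1, P3=0, P4=2, P5=2) → (P0=3, P1=1, P2=4, P3=0, P4=0, P5=3)
step 3: fire ζ:  (P0=3, P1=1, P2=4, P3=0, P4=0, P5=3) → (P0=0, P1=1, P2=3, P3=0, P4=0, P5=4)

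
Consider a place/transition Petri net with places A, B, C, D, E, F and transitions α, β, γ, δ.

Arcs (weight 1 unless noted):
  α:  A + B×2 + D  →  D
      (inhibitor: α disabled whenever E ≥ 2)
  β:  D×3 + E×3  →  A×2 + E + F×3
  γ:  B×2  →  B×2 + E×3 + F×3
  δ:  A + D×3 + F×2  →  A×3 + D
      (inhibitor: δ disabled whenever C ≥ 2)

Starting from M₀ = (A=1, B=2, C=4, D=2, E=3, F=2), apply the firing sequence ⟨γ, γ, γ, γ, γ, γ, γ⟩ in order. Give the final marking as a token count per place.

(A=1, B=2, C=4, D=2, E=24, F=23)

step 1: fire γ:  (A=1, B=2, C=4, D=2, E=3, F=2) → (A=1, B=2, C=4, D=2, E=6, F=5)
step 2: fire γ:  (A=1, B=2, C=4, D=2, E=6, F=5) → (A=1, B=2, C=4, D=2, E=9, F=8)
step 3: fire γ:  (A=1, B=2, C=4, D=2, E=9, F=8) → (A=1, B=2, C=4, D=2, E=12, F=11)
step 4: fire γ:  (A=1, B=2, C=4, D=2, E=12, F=11) → (A=1, B=2, C=4, D=2, E=15, F=14)
step 5: fire γ:  (A=1, B=2, C=4, D=2, E=15, F=14) → (A=1, B=2, C=4, D=2, E=18, F=17)
step 6: fire γ:  (A=1, B=2, C=4, D=2, E=18, F=17) → (A=1, B=2, C=4, D=2, E=21, F=20)
step 7: fire γ:  (A=1, B=2, C=4, D=2, E=21, F=20) → (A=1, B=2, C=4, D=2, E=24, F=23)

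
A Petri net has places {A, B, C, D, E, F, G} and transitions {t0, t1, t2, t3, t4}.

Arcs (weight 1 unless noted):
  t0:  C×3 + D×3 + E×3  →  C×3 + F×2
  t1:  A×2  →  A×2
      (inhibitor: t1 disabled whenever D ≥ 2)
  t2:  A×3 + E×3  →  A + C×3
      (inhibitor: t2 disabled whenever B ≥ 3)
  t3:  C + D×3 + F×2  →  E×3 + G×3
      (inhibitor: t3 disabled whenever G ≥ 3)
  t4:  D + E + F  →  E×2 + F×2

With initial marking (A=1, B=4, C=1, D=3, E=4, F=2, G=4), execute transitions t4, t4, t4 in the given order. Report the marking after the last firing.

(A=1, B=4, C=1, D=0, E=7, F=5, G=4)

step 1: fire t4:  (A=1, B=4, C=1, D=3, E=4, F=2, G=4) → (A=1, B=4, C=1, D=2, E=5, F=3, G=4)
step 2: fire t4:  (A=1, B=4, C=1, D=2, E=5, F=3, G=4) → (A=1, B=4, C=1, D=1, E=6, F=4, G=4)
step 3: fire t4:  (A=1, B=4, C=1, D=1, E=6, F=4, G=4) → (A=1, B=4, C=1, D=0, E=7, F=5, G=4)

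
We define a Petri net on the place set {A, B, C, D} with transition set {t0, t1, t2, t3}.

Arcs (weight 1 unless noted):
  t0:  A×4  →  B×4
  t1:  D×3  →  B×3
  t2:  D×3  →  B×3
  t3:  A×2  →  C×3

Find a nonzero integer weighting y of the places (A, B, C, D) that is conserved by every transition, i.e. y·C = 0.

Incidence matrix C (rows=places, cols=transitions):
       t0   t1   t2   t3
    A  -4    0    0   -2
    B   4    3    3    0
    C   0    0    0    3
    D   0   -3   -3    0

Candidate y = [3, 3, 2, 3]; check y·C column-wise:
  col t0: 3·-4 + 3·4 + 2·0 + 3·0 = 0
  col t1: 3·0 + 3·3 + 2·0 + 3·-3 = 0
  col t2: 3·0 + 3·3 + 2·0 + 3·-3 = 0
  col t3: 3·-2 + 3·0 + 2·3 + 3·0 = 0

y = (A:3, B:3, C:2, D:3)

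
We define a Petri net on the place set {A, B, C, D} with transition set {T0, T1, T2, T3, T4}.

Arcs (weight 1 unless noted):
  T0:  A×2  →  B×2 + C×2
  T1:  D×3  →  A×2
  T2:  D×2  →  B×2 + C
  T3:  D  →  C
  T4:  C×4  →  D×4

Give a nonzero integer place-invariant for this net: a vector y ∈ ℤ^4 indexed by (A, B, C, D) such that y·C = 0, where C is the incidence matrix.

y = (A:3, B:1, C:2, D:2)

Incidence matrix C (rows=places, cols=transitions):
       T0   T1   T2   T3   T4
    A  -2    2    0    0    0
    B   2    0    2    0    0
    C   2    0    1    1   -4
    D   0   -3   -2   -1    4

Candidate y = [3, 1, 2, 2]; check y·C column-wise:
  col T0: 3·-2 + 1·2 + 2·2 + 2·0 = 0
  col T1: 3·2 + 1·0 + 2·0 + 2·-3 = 0
  col T2: 3·0 + 1·2 + 2·1 + 2·-2 = 0
  col T3: 3·0 + 1·0 + 2·1 + 2·-1 = 0
  col T4: 3·0 + 1·0 + 2·-4 + 2·4 = 0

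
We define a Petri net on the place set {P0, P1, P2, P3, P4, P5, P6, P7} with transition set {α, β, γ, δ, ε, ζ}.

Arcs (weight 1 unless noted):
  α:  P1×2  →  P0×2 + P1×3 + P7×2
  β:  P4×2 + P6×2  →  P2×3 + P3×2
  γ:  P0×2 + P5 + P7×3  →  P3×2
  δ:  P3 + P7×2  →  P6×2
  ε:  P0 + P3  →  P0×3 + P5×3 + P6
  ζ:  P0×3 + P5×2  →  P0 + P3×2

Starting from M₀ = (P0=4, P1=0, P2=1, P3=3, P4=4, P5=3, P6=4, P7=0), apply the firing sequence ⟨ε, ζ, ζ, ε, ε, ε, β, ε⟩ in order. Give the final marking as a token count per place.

(P0=10, P1=0, P2=4, P3=4, P4=2, P5=14, P6=7, P7=0)

step 1: fire ε:  (P0=4, P1=0, P2=1, P3=3, P4=4, P5=3, P6=4, P7=0) → (P0=6, P1=0, P2=1, P3=2, P4=4, P5=6, P6=5, P7=0)
step 2: fire ζ:  (P0=6, P1=0, P2=1, P3=2, P4=4, P5=6, P6=5, P7=0) → (P0=4, P1=0, P2=1, P3=4, P4=4, P5=4, P6=5, P7=0)
step 3: fire ζ:  (P0=4, P1=0, P2=1, P3=4, P4=4, P5=4, P6=5, P7=0) → (P0=2, P1=0, P2=1, P3=6, P4=4, P5=2, P6=5, P7=0)
step 4: fire ε:  (P0=2, P1=0, P2=1, P3=6, P4=4, P5=2, P6=5, P7=0) → (P0=4, P1=0, P2=1, P3=5, P4=4, P5=5, P6=6, P7=0)
step 5: fire ε:  (P0=4, P1=0, P2=1, P3=5, P4=4, P5=5, P6=6, P7=0) → (P0=6, P1=0, P2=1, P3=4, P4=4, P5=8, P6=7, P7=0)
step 6: fire ε:  (P0=6, P1=0, P2=1, P3=4, P4=4, P5=8, P6=7, P7=0) → (P0=8, P1=0, P2=1, P3=3, P4=4, P5=11, P6=8, P7=0)
step 7: fire β:  (P0=8, P1=0, P2=1, P3=3, P4=4, P5=11, P6=8, P7=0) → (P0=8, P1=0, P2=4, P3=5, P4=2, P5=11, P6=6, P7=0)
step 8: fire ε:  (P0=8, P1=0, P2=4, P3=5, P4=2, P5=11, P6=6, P7=0) → (P0=10, P1=0, P2=4, P3=4, P4=2, P5=14, P6=7, P7=0)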